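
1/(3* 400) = 0.00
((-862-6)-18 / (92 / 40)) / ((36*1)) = -5036 / 207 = -24.33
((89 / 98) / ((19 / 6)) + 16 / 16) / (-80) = -599 / 37240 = -0.02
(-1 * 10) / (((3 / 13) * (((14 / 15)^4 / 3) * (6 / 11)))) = -12065625 / 38416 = -314.08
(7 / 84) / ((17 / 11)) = 11 / 204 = 0.05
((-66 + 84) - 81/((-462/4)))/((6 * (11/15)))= 3600/847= 4.25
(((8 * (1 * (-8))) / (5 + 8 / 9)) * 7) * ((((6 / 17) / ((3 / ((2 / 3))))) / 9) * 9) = -5.97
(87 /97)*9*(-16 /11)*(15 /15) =-12528 /1067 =-11.74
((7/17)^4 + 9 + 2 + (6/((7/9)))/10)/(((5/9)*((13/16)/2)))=9934469856/190010275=52.28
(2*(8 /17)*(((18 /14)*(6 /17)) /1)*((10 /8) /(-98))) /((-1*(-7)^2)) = 0.00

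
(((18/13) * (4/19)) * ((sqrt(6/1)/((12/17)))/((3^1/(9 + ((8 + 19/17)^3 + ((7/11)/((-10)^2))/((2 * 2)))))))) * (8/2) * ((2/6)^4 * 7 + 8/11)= 8435255027 * sqrt(6)/24548238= 841.69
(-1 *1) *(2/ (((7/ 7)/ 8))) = -16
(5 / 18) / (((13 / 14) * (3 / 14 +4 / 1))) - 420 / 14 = -29.93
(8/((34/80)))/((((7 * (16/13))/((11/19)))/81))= 231660/2261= 102.46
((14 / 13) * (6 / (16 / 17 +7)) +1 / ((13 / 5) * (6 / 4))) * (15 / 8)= 313 / 156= 2.01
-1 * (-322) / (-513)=-322 / 513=-0.63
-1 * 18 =-18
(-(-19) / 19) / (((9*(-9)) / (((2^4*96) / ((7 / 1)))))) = -512 / 189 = -2.71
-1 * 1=-1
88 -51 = 37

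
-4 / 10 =-2 / 5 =-0.40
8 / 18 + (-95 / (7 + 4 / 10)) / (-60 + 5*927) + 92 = 1877767 / 20313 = 92.44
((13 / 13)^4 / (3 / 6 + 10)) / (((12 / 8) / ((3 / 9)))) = 4 / 189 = 0.02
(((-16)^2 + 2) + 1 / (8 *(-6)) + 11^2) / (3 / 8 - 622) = -18191 / 29838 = -0.61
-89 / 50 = -1.78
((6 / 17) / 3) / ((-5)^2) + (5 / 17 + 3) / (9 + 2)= 1422 / 4675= 0.30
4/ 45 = 0.09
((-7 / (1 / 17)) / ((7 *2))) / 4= -17 / 8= -2.12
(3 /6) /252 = 1 /504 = 0.00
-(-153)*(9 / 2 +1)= 1683 / 2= 841.50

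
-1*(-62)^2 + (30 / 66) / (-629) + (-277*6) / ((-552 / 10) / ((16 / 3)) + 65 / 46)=-104049077271 / 28444009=-3658.03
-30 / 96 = -5 / 16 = -0.31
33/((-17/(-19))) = 627/17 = 36.88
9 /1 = 9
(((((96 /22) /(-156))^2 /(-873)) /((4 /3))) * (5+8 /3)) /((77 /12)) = -368 /458200743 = -0.00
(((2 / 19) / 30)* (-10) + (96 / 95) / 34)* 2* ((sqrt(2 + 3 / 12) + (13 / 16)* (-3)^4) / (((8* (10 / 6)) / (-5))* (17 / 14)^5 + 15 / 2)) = -235314807 / 149828395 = -1.57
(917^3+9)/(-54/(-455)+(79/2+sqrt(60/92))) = 581860196091372380/29883411107 -638543953338200 * sqrt(345)/29883411107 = 19074119.97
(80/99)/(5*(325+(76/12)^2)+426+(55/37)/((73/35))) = 0.00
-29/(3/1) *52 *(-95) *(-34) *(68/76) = -4358120/3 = -1452706.67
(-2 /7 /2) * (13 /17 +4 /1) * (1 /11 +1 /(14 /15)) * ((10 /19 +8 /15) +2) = -2107188 /870485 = -2.42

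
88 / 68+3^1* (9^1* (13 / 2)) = 6011 / 34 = 176.79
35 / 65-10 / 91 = 3 / 7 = 0.43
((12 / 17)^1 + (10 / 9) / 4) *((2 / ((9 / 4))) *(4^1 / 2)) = 2408 / 1377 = 1.75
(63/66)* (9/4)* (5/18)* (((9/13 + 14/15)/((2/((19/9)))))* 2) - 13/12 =19853/20592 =0.96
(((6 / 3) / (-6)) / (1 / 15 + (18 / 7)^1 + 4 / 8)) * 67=-4690 / 659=-7.12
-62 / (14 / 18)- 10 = -628 / 7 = -89.71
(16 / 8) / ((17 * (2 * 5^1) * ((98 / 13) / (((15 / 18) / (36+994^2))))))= 13 / 9876767712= 0.00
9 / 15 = 3 / 5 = 0.60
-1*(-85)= 85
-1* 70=-70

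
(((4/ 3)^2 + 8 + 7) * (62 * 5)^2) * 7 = 101577700/ 9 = 11286411.11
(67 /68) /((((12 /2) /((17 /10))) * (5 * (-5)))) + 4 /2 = 11933 /6000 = 1.99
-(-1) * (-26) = -26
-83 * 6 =-498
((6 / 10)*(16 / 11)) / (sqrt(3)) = 16*sqrt(3) / 55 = 0.50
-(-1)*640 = 640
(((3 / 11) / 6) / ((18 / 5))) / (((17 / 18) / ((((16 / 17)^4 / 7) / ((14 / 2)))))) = 163840 / 765302923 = 0.00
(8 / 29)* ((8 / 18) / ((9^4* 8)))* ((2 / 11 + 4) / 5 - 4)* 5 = -8 / 216513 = -0.00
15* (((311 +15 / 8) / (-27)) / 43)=-12515 / 3096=-4.04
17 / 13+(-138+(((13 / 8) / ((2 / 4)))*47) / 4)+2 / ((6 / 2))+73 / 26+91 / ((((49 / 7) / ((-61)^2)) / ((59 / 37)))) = 77040.29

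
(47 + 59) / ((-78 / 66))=-1166 / 13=-89.69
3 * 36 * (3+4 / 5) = 2052 / 5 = 410.40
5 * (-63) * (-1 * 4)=1260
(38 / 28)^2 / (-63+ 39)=-361 / 4704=-0.08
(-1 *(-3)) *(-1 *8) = -24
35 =35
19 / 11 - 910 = -9991 / 11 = -908.27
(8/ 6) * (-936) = -1248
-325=-325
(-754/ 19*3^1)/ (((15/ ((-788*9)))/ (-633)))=-3384883944/ 95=-35630357.31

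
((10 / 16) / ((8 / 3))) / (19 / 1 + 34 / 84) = 63 / 5216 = 0.01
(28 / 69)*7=196 / 69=2.84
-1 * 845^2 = -714025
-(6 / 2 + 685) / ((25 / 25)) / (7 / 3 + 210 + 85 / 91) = -2184 / 677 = -3.23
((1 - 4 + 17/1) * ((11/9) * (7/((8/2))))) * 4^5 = 275968/9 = 30663.11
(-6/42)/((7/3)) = -3/49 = -0.06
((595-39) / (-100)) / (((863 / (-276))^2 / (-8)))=84707712 / 18619225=4.55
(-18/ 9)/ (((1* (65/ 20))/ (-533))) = 328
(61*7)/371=61/53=1.15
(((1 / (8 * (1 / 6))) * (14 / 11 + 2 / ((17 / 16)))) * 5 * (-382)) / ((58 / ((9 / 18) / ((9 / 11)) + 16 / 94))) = -186220225 / 3058572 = -60.88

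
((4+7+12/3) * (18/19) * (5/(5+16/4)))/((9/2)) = 1.75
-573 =-573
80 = 80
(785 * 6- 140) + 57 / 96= 146259 / 32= 4570.59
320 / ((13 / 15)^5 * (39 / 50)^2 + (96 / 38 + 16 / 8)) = 1282500000000 / 19332846823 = 66.34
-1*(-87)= 87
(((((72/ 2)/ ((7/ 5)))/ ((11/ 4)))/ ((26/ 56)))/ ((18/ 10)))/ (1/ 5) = 55.94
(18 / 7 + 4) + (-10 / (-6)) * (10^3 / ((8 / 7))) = 30763 / 21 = 1464.90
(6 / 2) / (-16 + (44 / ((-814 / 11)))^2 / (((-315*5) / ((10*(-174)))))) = -431235 / 2243776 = -0.19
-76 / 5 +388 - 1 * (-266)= 3194 / 5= 638.80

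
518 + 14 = 532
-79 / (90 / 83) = -6557 / 90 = -72.86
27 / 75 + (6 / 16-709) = -141653 / 200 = -708.26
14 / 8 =7 / 4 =1.75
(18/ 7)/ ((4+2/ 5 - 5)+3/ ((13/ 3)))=195/ 7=27.86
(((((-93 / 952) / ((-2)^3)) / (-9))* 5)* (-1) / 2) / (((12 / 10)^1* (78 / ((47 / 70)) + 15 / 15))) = 36425 / 1509887232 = 0.00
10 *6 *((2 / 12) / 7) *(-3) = -30 / 7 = -4.29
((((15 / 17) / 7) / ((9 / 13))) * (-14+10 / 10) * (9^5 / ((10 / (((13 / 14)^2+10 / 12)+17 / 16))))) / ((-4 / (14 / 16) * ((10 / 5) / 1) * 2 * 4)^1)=7192843983 / 13647872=527.03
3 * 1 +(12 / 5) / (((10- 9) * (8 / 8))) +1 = 32 / 5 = 6.40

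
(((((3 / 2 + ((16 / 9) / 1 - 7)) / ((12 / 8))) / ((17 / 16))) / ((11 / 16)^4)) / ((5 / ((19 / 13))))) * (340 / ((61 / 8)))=-42714791936 / 313478451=-136.26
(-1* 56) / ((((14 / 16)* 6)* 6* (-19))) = 16 / 171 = 0.09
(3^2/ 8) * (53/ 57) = 159/ 152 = 1.05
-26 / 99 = -0.26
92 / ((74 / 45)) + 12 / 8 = 4251 / 74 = 57.45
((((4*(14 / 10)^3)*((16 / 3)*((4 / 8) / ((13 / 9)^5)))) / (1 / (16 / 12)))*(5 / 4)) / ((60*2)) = 3000564 / 46411625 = 0.06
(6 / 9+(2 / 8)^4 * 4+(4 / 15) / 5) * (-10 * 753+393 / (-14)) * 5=-124541901 / 4480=-27799.53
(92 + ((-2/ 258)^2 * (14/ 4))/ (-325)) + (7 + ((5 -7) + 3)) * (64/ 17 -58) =-62866369919/ 183883050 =-341.88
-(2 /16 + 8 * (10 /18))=-329 /72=-4.57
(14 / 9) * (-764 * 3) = -10696 / 3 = -3565.33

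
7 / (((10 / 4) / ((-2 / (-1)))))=28 / 5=5.60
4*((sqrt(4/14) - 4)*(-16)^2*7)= -28672 + 1024*sqrt(14)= -24840.54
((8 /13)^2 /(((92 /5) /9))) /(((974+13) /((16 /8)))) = 480 /1278823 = 0.00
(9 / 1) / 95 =9 / 95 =0.09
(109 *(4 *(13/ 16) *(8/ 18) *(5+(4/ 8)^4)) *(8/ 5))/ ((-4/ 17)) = -216801/ 40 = -5420.02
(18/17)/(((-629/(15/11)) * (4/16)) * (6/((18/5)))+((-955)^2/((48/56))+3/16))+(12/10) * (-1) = -15625627242/13021366835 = -1.20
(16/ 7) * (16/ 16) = 16/ 7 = 2.29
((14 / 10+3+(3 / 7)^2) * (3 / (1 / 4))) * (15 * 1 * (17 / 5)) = 687276 / 245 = 2805.21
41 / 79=0.52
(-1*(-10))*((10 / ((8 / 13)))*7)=2275 / 2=1137.50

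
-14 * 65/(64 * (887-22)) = -91/5536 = -0.02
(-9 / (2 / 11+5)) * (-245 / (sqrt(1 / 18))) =24255 * sqrt(2) / 19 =1805.36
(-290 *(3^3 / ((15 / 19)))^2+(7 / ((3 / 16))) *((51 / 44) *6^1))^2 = 347504702024484 / 3025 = 114877587446.11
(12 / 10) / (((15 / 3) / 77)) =462 / 25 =18.48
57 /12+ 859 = 3455 /4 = 863.75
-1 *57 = -57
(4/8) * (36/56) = 9/28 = 0.32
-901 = -901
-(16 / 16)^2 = -1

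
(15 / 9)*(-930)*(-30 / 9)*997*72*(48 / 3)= 5934144000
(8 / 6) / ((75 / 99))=44 / 25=1.76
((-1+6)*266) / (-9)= -1330 / 9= -147.78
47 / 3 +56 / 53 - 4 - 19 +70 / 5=1228 / 159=7.72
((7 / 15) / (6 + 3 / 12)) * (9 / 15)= 0.04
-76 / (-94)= 38 / 47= 0.81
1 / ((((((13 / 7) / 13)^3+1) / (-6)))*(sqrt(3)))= -343*sqrt(3) / 172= -3.45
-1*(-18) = 18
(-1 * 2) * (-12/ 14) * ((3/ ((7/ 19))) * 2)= 1368/ 49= 27.92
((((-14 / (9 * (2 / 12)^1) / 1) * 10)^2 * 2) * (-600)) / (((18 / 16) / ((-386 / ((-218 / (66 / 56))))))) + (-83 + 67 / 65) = -1236440426768 / 63765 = -19390581.46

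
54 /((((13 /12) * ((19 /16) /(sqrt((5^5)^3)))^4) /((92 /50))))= 72773437500000000000000000000 /1694173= 42955139469227758912460.53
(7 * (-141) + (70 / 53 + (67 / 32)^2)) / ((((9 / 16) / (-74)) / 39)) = 8538851009 / 1696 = 5034699.89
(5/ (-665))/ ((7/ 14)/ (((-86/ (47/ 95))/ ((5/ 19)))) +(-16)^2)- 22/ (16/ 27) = -33046781039/ 890148280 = -37.13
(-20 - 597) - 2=-619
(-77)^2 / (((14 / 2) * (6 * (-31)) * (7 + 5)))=-847 / 2232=-0.38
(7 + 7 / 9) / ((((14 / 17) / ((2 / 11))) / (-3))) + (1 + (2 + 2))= -5 / 33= -0.15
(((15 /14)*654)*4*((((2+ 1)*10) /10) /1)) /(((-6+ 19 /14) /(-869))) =20459736 /13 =1573825.85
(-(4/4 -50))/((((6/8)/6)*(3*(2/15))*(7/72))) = 10080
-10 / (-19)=0.53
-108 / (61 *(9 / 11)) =-2.16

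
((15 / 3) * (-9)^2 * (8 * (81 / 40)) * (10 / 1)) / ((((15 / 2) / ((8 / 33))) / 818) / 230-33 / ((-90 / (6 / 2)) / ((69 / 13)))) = 11237.23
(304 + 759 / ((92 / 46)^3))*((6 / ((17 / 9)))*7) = 603099 / 68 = 8869.10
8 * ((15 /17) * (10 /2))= 35.29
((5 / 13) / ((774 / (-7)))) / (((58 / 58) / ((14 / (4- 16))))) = 0.00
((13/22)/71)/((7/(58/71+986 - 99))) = 117065/110902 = 1.06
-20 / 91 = -0.22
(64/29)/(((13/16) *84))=256/7917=0.03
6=6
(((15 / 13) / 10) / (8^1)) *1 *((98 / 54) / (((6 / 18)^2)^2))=441 / 208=2.12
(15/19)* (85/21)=425/133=3.20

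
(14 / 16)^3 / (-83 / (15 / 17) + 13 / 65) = -5145 / 720896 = -0.01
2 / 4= 1 / 2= 0.50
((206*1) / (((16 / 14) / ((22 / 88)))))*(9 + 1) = 3605 / 8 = 450.62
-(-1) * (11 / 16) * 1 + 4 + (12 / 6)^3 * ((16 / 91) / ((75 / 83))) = 681859 / 109200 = 6.24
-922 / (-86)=461 / 43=10.72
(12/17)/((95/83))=996/1615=0.62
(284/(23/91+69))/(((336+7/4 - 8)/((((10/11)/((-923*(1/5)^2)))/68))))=-3500/777203603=-0.00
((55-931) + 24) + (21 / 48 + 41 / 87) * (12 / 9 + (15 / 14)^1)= -49683563 / 58464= -849.81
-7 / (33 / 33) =-7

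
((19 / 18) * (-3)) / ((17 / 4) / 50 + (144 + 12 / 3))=-1900 / 88851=-0.02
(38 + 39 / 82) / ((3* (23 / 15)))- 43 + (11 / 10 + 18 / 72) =-627769 / 18860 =-33.29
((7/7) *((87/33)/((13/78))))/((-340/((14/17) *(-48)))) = 29232/15895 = 1.84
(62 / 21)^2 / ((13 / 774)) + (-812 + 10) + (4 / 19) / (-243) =-832401478 / 2941029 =-283.03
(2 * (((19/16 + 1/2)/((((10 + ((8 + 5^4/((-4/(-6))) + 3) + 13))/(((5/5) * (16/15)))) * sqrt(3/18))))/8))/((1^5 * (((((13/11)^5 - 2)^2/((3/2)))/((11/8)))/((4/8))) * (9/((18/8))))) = 0.00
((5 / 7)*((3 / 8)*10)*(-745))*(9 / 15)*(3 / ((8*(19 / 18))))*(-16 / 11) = 905175 / 1463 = 618.71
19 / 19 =1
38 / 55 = 0.69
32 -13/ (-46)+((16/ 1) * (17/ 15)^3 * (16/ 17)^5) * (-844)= -649910202109/ 44867250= -14485.18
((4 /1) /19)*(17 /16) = 17 /76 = 0.22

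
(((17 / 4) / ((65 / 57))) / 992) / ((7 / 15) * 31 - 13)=2907 / 1134848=0.00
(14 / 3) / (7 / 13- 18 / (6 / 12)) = -182 / 1383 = -0.13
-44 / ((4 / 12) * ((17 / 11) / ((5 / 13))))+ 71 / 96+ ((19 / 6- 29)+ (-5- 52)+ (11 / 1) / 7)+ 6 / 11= -61439563 / 544544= -112.83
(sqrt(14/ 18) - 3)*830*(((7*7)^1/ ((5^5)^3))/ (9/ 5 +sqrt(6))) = -0.00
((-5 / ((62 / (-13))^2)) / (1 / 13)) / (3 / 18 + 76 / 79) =-520689 / 205654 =-2.53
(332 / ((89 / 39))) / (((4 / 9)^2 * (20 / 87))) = 22811139 / 7120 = 3203.81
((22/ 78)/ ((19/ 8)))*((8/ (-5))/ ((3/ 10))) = -1408/ 2223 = -0.63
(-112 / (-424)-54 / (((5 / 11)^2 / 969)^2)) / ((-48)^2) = -153690830977 / 298125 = -515524.80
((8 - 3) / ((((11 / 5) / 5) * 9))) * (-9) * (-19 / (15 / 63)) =9975 / 11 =906.82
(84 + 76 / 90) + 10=4268 / 45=94.84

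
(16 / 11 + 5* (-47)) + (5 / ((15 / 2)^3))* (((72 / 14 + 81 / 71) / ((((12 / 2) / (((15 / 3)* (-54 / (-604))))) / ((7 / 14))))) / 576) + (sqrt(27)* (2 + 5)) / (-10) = -237.18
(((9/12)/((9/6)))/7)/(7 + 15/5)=1/140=0.01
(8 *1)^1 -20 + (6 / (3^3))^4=-78716 / 6561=-12.00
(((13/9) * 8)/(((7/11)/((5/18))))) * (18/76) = 1430/1197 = 1.19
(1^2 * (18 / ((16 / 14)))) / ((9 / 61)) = 427 / 4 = 106.75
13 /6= 2.17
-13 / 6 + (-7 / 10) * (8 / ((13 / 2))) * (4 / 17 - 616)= 3502883 / 6630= 528.34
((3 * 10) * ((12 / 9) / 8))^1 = 5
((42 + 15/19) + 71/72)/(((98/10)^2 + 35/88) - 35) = 0.71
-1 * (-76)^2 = -5776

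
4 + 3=7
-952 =-952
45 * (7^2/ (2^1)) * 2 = 2205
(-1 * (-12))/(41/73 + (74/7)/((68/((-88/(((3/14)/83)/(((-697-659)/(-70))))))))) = -173740/1486175703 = -0.00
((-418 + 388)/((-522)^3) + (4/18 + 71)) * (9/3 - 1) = 1688401697/11853054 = 142.44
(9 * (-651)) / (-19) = 5859 / 19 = 308.37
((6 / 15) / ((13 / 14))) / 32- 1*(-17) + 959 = 507527 / 520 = 976.01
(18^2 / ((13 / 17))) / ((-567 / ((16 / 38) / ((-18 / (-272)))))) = -73984 / 15561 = -4.75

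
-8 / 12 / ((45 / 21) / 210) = -196 / 3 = -65.33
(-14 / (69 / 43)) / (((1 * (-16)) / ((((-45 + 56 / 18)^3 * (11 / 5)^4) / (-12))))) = 78240.82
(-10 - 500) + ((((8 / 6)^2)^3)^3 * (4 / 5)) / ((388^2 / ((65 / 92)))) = -42758602104566882 / 83840505763023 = -510.00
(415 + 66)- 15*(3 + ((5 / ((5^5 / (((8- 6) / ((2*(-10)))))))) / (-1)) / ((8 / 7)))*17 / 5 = 16399643 / 50000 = 327.99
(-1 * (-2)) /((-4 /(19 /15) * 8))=-19 /240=-0.08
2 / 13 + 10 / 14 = 79 / 91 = 0.87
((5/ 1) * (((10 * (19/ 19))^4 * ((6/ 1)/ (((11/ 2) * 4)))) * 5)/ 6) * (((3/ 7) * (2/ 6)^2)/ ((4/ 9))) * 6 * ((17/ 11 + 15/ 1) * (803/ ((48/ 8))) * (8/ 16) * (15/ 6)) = 222421875/ 11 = 20220170.45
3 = 3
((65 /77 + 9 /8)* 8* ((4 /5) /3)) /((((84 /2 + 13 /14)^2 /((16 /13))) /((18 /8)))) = 0.01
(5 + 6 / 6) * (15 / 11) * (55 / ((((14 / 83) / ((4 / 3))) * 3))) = 8300 / 7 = 1185.71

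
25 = 25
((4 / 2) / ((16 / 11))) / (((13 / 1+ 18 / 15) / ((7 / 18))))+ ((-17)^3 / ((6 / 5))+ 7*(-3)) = -42073079 / 10224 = -4115.13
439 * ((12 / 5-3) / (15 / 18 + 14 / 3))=-2634 / 55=-47.89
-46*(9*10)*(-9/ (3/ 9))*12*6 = 8048160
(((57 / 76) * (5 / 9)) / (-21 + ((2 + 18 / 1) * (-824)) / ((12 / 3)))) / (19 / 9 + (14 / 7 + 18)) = -15 / 3296236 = -0.00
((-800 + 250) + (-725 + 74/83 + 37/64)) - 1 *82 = -7200577/5312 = -1355.53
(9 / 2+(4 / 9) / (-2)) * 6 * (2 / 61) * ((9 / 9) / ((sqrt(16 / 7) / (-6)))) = -77 * sqrt(7) / 61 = -3.34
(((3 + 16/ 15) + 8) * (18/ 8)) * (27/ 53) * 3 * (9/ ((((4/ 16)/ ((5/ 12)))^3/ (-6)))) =-1099575/ 106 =-10373.35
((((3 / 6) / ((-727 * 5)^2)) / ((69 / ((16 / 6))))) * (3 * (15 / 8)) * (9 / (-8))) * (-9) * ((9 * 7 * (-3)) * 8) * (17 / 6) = -86751 / 243123340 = -0.00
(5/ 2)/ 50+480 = 480.05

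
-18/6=-3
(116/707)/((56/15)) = 435/9898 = 0.04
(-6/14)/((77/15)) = -45/539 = -0.08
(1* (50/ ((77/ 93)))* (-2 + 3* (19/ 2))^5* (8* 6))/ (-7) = -2916913563675/ 539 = -5411713476.21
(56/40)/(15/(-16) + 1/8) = -112/65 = -1.72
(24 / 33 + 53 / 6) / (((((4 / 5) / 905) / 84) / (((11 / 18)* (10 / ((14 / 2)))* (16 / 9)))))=114211000 / 81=1410012.35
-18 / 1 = -18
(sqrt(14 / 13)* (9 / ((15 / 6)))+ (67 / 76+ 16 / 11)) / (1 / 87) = 169911 / 836+ 1566* sqrt(182) / 65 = 528.27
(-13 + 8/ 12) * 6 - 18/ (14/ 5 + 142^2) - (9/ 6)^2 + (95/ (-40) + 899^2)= 325944845883/ 403336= 808122.37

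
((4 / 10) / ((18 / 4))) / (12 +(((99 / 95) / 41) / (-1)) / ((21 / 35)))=3116 / 419175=0.01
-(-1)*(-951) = -951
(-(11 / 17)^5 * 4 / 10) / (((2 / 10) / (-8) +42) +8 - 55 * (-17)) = -2576816 / 55940945943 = -0.00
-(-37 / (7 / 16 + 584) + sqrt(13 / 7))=592 / 9351 - sqrt(91) / 7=-1.30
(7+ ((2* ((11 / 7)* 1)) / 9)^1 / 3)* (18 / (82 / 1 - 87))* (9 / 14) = -807 / 49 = -16.47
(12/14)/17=0.05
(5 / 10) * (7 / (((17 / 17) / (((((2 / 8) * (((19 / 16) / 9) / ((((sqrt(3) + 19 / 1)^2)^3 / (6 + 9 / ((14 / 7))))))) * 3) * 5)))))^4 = 2307102209082505592907014738401866281100625 / 2574557321944491373362917881574194580976432412566475728412278259712 - 162413366486799166322014789495500984928125 * sqrt(3) / 321819665243061421670364735196774322622054051570809466051534782464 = 0.00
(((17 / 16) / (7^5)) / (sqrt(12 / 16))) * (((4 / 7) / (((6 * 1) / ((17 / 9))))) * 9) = 289 * sqrt(3) / 4235364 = 0.00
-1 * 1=-1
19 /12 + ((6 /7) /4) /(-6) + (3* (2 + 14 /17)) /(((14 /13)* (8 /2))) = 2509 /714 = 3.51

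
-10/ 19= -0.53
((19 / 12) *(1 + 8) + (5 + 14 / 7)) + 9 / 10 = 443 / 20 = 22.15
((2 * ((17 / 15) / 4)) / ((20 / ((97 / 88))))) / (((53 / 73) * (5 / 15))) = 120377 / 932800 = 0.13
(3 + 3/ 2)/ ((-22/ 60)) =-135/ 11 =-12.27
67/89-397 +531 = 11993/89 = 134.75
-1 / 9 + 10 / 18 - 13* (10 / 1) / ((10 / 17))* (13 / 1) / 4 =-717.81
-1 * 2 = -2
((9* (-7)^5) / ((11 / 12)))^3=-5980560204813316416 / 1331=-4493283399559215.94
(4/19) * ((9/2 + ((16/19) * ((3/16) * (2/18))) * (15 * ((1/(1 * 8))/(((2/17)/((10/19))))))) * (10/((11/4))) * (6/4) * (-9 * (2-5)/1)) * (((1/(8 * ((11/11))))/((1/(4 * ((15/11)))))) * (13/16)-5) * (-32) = 17013130650/829939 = 20499.25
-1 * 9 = -9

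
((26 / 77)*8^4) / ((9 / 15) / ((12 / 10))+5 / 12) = 1277952 / 847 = 1508.80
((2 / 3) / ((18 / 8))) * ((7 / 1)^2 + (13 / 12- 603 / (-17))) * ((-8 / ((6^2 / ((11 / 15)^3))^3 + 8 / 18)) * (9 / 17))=-164613044204092 / 1166297778540632699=-0.00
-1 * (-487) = 487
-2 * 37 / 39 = -74 / 39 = -1.90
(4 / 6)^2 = 4 / 9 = 0.44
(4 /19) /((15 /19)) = 4 /15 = 0.27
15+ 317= 332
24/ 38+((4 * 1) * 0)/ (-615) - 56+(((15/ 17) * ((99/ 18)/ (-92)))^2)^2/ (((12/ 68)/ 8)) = -740527269795167/ 13374626727424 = -55.37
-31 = -31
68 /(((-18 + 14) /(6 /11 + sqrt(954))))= -51* sqrt(106)-102 /11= -534.35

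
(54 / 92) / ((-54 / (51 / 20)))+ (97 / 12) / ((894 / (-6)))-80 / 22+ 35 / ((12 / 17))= 414953513 / 9047280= 45.87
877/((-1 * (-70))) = 877/70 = 12.53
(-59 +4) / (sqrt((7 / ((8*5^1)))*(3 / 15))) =-550*sqrt(14) / 7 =-293.99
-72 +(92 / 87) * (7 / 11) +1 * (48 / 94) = -3185252 / 44979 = -70.82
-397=-397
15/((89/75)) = 1125/89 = 12.64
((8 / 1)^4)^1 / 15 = 4096 / 15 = 273.07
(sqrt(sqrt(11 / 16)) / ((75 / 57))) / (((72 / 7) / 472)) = 7847 * 11^(1 / 4) / 450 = 31.76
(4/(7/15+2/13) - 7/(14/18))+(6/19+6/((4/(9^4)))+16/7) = 316760057/32186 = 9841.55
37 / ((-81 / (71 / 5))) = -2627 / 405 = -6.49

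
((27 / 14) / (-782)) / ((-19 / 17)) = 27 / 12236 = 0.00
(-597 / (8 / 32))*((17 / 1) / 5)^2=-27605.28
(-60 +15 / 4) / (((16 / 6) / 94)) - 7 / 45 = -1427737 / 720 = -1982.97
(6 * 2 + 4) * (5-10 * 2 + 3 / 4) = -228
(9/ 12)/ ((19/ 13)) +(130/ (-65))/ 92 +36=36.49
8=8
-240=-240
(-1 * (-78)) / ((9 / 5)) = 130 / 3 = 43.33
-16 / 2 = -8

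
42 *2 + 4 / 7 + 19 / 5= 3093 / 35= 88.37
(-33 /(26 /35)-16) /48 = -1571 /1248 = -1.26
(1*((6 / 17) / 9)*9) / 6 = 1 / 17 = 0.06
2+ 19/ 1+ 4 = 25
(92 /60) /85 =23 /1275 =0.02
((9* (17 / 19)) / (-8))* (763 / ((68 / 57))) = -20601 / 32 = -643.78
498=498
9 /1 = 9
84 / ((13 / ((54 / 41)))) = 4536 / 533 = 8.51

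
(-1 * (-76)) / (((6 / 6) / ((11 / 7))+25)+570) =209 / 1638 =0.13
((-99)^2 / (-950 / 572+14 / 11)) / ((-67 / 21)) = 7915.13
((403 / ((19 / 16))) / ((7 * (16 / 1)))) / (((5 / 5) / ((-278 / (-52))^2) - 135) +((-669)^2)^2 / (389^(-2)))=7786363 / 77890575953980118245966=0.00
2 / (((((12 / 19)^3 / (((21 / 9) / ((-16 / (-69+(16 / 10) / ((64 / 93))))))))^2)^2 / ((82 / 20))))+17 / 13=1769170363483598530380375453294533 / 97231773013757027942400000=18195393.43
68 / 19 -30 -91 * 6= -10876 / 19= -572.42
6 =6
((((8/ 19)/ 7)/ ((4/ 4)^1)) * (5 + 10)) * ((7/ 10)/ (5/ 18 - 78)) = -216/ 26581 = -0.01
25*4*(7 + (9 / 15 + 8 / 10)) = 840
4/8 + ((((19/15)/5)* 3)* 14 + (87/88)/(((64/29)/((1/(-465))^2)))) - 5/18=13227790811/1217779200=10.86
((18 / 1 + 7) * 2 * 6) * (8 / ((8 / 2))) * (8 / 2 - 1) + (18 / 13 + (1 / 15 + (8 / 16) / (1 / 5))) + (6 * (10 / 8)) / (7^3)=120658744 / 66885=1803.97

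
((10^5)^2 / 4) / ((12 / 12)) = 2500000000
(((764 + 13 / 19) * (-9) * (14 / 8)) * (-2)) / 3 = 8029.18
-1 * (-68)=68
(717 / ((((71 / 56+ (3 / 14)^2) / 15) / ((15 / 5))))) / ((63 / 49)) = 1967448 / 103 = 19101.44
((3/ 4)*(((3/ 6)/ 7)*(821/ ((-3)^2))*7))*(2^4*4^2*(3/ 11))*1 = 26272/ 11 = 2388.36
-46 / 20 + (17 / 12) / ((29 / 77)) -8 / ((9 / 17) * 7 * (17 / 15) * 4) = 12001 / 12180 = 0.99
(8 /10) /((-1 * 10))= -2 /25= -0.08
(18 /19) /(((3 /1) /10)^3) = 2000 /57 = 35.09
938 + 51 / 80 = 75091 / 80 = 938.64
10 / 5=2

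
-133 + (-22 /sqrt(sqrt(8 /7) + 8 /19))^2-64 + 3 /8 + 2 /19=128.29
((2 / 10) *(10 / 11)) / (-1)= -2 / 11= -0.18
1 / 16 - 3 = -47 / 16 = -2.94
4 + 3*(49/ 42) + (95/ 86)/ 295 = 7.50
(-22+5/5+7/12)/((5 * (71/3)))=-49/284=-0.17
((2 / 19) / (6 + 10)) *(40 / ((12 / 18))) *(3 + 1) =30 / 19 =1.58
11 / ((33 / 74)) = 74 / 3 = 24.67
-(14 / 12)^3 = -343 / 216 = -1.59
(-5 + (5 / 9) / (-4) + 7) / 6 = 67 / 216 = 0.31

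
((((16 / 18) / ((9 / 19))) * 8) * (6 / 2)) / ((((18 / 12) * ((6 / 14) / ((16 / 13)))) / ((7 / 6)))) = 953344 / 9477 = 100.60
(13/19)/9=13/171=0.08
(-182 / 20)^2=8281 / 100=82.81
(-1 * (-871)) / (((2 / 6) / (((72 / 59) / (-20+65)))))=20904 / 295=70.86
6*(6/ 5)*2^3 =57.60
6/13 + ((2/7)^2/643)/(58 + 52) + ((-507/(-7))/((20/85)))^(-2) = 59415864228232/128731106989485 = 0.46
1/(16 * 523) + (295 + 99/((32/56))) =3918317/8368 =468.25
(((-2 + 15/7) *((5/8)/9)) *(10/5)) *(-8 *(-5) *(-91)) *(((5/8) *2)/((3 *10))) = -325/108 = -3.01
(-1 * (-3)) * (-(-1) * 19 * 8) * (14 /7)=912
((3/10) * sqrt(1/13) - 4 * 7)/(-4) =7 - 3 * sqrt(13)/520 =6.98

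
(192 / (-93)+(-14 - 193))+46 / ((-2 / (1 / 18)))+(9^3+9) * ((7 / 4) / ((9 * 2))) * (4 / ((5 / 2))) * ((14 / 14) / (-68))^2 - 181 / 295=-40137887801 / 190289160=-210.93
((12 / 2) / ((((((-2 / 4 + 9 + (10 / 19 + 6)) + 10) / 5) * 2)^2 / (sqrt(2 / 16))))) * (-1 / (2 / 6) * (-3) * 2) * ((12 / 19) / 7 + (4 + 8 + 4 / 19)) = 2331300 * sqrt(2) / 703423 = 4.69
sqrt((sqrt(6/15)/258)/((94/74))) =10^(3/4)* sqrt(224331)/60630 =0.04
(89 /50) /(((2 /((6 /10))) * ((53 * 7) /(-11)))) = -2937 /185500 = -0.02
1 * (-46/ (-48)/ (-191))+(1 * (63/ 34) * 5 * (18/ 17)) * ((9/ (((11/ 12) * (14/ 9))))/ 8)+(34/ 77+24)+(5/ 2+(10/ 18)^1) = 10781676289/ 306023256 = 35.23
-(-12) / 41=12 / 41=0.29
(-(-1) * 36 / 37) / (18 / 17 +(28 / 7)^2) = 306 / 5365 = 0.06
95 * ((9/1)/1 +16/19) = 935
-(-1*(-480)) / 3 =-160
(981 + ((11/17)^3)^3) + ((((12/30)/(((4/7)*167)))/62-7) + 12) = 12106933462263450299/12278588732499380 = 986.02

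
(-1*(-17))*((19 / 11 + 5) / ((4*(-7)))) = -629 / 154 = -4.08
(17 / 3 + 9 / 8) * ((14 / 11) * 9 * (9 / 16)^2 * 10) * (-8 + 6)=-1386315 / 2816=-492.30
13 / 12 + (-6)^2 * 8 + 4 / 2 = 3493 / 12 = 291.08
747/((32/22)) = 8217/16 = 513.56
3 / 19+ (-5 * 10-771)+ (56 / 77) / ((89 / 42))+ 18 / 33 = -15251954 / 18601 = -819.95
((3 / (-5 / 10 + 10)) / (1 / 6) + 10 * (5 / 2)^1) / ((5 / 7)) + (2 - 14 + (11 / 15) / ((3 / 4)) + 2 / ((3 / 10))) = 28469 / 855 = 33.30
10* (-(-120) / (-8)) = -150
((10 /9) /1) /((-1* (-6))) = 5 /27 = 0.19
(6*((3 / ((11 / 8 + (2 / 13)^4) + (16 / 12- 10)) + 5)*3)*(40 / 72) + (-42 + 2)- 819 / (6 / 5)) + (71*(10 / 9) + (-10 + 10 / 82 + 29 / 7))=-603.46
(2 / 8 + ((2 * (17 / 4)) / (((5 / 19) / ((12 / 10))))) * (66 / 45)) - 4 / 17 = 483333 / 8500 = 56.86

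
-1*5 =-5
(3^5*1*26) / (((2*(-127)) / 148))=-467532 / 127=-3681.35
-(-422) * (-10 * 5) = -21100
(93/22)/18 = 31/132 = 0.23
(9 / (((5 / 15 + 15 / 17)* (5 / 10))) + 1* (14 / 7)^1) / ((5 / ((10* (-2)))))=-2084 / 31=-67.23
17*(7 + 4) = 187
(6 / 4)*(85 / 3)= 42.50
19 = 19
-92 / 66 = -46 / 33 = -1.39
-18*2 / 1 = -36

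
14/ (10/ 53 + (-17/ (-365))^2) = 98852950/ 1347567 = 73.36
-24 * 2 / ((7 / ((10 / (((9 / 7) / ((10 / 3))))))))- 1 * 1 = -1609 / 9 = -178.78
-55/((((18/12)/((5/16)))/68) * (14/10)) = -23375/42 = -556.55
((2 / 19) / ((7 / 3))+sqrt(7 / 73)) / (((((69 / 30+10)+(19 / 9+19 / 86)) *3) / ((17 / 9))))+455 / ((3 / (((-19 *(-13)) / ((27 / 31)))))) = 3655 *sqrt(511) / 6200547+13119207262225 / 305015949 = 43011.56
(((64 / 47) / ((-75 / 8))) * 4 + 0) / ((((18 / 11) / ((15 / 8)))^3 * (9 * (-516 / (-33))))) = -73205 / 11786472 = -0.01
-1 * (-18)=18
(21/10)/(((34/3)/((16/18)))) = 14/85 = 0.16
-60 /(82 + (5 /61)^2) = -0.73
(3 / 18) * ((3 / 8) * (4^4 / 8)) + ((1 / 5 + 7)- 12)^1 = -14 / 5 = -2.80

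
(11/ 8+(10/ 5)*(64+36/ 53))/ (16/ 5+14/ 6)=831465/ 35192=23.63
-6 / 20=-3 / 10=-0.30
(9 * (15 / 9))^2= 225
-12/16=-3/4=-0.75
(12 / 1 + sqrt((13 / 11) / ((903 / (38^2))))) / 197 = 38 * sqrt(129129) / 1956801 + 12 / 197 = 0.07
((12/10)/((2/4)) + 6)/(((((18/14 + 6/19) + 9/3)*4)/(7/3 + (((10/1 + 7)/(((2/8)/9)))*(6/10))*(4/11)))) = 20870227/336600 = 62.00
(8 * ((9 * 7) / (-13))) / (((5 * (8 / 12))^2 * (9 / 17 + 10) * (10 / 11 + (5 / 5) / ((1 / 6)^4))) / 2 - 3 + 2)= -848232 / 1659827221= -0.00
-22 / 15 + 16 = 218 / 15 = 14.53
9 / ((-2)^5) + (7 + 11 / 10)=1251 / 160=7.82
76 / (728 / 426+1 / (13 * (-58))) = 12205752 / 274243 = 44.51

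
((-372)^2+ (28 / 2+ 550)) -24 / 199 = 27650628 / 199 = 138947.88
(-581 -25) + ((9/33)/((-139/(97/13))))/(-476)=-5733639621/9461452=-606.00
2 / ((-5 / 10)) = -4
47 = 47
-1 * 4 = -4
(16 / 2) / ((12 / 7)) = 14 / 3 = 4.67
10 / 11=0.91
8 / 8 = 1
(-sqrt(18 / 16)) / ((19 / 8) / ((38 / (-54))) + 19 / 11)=66 * sqrt(2) / 145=0.64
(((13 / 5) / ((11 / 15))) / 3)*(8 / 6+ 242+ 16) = 306.48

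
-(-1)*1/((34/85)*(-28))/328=-5/18368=-0.00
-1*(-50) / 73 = 50 / 73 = 0.68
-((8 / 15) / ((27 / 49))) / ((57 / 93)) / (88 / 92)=-1.65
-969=-969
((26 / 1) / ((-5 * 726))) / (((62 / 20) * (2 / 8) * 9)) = -104 / 101277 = -0.00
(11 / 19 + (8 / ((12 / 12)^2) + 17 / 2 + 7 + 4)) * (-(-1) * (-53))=-56551 / 38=-1488.18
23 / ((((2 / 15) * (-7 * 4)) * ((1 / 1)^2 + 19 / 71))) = -4.86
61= 61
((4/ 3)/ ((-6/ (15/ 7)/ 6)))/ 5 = -4/ 7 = -0.57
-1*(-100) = 100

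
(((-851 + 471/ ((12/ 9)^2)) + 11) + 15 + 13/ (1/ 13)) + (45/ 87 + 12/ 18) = -542711/ 1392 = -389.88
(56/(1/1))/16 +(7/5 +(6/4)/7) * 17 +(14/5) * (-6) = 99/7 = 14.14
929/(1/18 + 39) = 16722/703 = 23.79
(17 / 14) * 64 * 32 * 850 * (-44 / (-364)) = 162764800 / 637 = 255517.74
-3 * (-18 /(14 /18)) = 486 /7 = 69.43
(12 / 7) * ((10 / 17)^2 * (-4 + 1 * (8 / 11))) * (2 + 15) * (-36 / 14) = 777600 / 9163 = 84.86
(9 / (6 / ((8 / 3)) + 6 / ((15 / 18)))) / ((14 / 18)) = 60 / 49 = 1.22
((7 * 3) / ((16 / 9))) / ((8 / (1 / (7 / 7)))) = 189 / 128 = 1.48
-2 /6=-1 /3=-0.33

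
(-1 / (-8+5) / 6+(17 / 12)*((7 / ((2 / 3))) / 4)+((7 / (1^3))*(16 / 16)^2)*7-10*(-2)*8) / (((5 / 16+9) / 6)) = 61279 / 447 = 137.09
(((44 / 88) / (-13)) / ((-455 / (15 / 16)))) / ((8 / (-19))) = -57 / 302848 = -0.00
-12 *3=-36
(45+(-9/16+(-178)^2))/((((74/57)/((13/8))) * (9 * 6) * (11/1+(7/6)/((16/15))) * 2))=125390785/4123872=30.41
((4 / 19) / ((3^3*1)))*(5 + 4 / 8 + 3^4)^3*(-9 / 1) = -5177717 / 114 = -45418.57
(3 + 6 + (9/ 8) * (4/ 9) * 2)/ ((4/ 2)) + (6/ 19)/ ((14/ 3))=674/ 133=5.07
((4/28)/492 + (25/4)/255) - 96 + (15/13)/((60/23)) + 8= -22207795/253708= -87.53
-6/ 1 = -6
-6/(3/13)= -26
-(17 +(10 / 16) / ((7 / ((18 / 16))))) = -17.10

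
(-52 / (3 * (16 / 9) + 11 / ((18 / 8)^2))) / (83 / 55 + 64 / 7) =-135135 / 207784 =-0.65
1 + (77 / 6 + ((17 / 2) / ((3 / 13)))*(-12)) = -428.17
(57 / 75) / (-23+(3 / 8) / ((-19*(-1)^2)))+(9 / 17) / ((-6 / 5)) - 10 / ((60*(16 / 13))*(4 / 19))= -638088389 / 571036800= -1.12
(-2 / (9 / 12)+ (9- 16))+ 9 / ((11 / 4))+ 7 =20 / 33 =0.61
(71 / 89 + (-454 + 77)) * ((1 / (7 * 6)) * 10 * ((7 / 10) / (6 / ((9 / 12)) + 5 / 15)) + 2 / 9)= -1824769 / 20025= -91.12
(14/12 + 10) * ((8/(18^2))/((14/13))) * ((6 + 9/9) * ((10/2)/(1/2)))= 4355/243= 17.92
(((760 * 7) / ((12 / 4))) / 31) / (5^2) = 1064 / 465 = 2.29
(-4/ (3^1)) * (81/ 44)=-27/ 11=-2.45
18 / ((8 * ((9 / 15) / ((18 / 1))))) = 135 / 2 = 67.50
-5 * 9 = -45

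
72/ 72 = 1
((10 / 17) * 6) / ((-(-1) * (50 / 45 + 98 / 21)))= 135 / 221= 0.61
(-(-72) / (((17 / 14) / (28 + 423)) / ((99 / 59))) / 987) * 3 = 6429456 / 47141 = 136.39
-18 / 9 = -2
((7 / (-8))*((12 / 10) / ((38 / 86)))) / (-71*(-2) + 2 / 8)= -903 / 54055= -0.02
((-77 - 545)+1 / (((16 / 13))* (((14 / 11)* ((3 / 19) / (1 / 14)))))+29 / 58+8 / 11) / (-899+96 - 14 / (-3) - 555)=2214229 / 4829440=0.46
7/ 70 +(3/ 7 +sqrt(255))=37/ 70 +sqrt(255)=16.50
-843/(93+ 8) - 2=-1045/101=-10.35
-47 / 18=-2.61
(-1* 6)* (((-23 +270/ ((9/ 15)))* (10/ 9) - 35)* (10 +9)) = -150290/ 3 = -50096.67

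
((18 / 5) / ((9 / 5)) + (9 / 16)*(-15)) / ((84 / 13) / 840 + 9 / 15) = -6695 / 632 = -10.59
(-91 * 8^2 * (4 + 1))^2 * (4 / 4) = 847974400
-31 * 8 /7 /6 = -124 /21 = -5.90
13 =13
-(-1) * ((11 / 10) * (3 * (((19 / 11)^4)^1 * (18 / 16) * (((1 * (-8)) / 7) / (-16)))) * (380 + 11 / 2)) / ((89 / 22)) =2712892257 / 12061280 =224.93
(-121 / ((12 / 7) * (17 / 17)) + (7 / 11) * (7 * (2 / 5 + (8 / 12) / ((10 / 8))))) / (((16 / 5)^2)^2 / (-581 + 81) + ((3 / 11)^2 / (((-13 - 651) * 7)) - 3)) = 8755869718750 / 423088712391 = 20.70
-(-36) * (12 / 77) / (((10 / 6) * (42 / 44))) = 864 / 245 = 3.53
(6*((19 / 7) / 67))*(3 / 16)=171 / 3752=0.05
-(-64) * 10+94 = 734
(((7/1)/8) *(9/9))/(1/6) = 21/4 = 5.25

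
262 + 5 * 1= 267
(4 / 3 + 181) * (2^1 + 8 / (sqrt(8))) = 1094 / 3 + 1094 * sqrt(2) / 3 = 880.38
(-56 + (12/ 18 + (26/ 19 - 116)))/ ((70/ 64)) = -44288/ 285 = -155.40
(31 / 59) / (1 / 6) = 186 / 59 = 3.15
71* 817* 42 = 2436294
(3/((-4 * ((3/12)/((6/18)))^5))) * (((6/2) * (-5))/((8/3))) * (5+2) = 1120/9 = 124.44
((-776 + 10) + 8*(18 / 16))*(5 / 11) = -3785 / 11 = -344.09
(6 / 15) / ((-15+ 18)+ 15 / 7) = 7 / 90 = 0.08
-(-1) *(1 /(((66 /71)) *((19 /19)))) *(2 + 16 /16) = 71 /22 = 3.23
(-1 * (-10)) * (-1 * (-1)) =10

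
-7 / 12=-0.58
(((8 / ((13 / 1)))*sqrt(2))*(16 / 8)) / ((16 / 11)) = 11*sqrt(2) / 13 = 1.20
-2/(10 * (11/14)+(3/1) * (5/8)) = -112/545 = -0.21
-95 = -95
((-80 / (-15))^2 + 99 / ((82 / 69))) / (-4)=-82471 / 2952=-27.94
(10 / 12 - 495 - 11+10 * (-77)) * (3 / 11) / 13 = -26.75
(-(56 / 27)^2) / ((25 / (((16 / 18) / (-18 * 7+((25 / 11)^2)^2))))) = 0.00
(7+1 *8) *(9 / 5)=27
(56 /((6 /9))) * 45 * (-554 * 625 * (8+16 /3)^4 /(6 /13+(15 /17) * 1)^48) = -4212955966603904773484655099688812988298110211781783643933709697727713384320805841116561543455120934481761086635685056000000000 /147717116668162917819983061298909385500660091073503454859917720802243614110289031504587705152700145332523128870065431683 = -28520431.90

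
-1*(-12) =12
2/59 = 0.03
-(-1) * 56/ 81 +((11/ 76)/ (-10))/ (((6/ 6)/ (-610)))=58607/ 6156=9.52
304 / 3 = 101.33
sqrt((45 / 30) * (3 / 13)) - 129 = -129 + 3 * sqrt(26) / 26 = -128.41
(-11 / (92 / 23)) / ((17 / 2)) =-0.32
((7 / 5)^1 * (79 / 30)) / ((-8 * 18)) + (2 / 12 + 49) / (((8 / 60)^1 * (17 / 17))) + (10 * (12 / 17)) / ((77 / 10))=10451381123 / 28274400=369.64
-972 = -972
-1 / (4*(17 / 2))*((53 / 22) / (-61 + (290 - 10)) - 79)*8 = 18.59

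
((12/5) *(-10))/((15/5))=-8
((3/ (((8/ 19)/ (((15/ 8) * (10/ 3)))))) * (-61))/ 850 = -3477/ 1088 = -3.20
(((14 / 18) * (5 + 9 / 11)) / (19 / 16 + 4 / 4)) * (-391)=-400384 / 495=-808.86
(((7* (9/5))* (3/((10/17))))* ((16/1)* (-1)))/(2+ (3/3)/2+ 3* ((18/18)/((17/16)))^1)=-873936/4525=-193.14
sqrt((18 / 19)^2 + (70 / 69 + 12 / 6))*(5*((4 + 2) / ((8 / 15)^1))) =75*sqrt(1680909) / 874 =111.26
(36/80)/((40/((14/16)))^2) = 441/2048000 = 0.00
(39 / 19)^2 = 1521 / 361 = 4.21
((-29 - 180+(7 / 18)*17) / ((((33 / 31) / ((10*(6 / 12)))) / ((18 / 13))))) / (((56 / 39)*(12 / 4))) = -564665 / 1848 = -305.55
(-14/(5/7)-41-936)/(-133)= 4983/665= 7.49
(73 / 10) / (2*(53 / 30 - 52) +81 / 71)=-15549 / 211564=-0.07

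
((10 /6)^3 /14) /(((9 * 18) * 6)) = 0.00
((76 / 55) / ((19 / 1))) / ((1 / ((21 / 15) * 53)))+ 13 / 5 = 2199 / 275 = 8.00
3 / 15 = 0.20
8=8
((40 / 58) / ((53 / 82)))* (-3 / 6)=-820 / 1537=-0.53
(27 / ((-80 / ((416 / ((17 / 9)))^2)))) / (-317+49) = 61.08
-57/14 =-4.07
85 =85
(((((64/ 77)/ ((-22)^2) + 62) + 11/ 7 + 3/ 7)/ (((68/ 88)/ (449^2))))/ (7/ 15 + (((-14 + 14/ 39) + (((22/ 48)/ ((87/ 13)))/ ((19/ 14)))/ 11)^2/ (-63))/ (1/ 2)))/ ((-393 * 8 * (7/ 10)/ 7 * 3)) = 49961483552410573665600/ 15342893429964193247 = 3256.33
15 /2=7.50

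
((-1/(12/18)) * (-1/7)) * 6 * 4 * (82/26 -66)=-29412/91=-323.21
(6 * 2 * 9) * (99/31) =10692/31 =344.90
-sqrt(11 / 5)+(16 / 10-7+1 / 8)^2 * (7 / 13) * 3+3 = 46.47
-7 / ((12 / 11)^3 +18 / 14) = -65219 / 24075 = -2.71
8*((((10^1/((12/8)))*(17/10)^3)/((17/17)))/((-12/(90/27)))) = -9826/135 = -72.79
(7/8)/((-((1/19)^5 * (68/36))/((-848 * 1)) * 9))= 1837265458/17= 108074438.71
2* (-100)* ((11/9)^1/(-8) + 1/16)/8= 2.26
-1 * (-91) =91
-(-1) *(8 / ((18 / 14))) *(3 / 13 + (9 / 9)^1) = 896 / 117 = 7.66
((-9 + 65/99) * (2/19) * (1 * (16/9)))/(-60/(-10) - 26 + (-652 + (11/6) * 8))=6608/2781999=0.00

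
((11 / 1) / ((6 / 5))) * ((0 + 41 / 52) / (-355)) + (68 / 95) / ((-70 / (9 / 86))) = -67870981 / 3167182200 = -0.02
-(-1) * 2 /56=1 /28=0.04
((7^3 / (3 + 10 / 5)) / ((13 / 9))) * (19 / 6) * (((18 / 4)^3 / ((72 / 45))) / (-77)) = -2036097 / 18304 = -111.24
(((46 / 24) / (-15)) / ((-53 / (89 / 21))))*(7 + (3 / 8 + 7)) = 47081 / 320544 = 0.15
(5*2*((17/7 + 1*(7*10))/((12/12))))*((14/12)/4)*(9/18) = 845/8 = 105.62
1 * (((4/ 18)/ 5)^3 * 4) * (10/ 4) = 16/ 18225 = 0.00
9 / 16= 0.56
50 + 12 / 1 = 62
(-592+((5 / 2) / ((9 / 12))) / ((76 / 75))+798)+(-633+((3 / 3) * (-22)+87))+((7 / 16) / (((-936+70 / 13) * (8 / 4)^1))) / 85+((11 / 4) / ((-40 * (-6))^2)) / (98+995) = -176495187520934543 / 492026782694400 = -358.71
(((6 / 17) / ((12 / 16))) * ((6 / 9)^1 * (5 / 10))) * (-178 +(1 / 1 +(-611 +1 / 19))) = -119768 / 969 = -123.60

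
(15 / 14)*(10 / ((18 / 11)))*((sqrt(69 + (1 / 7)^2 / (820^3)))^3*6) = 20505927288011*sqrt(382155917640205) / 17802927270464000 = 22516.88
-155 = -155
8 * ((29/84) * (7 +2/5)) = 2146/105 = 20.44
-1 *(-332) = 332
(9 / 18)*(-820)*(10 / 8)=-1025 / 2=-512.50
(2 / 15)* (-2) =-0.27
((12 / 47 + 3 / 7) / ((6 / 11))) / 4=825 / 2632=0.31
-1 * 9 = -9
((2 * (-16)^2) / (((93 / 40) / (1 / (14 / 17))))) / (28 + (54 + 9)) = 2.94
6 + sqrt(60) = 6 + 2 * sqrt(15) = 13.75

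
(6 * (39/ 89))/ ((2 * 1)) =117/ 89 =1.31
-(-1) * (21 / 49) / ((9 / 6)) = 2 / 7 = 0.29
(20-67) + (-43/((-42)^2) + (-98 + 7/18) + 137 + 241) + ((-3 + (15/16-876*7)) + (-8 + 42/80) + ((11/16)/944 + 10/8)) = -196726029137/33304320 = -5906.92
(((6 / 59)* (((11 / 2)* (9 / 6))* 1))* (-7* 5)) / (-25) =1.17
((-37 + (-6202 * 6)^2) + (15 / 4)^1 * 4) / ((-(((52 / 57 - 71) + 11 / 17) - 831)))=1341806201418 / 872527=1537839.17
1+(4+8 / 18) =49 / 9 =5.44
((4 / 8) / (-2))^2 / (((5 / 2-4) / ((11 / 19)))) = -11 / 456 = -0.02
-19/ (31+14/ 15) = -285/ 479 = -0.59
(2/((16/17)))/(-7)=-17/56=-0.30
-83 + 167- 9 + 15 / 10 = 153 / 2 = 76.50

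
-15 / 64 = -0.23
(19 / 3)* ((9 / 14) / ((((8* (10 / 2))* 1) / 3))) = 171 / 560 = 0.31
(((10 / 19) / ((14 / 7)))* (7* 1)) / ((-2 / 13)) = -455 / 38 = -11.97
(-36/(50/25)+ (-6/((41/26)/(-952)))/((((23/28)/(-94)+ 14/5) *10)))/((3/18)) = 1009997028/1506053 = 670.63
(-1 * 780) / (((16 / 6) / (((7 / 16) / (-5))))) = 819 / 32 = 25.59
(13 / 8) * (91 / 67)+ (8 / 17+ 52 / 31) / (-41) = 2.15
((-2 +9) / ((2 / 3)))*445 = 9345 / 2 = 4672.50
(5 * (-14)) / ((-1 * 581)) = 10 / 83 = 0.12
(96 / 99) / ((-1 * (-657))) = 32 / 21681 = 0.00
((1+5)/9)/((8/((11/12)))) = 11/144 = 0.08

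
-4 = -4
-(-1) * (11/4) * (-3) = -33/4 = -8.25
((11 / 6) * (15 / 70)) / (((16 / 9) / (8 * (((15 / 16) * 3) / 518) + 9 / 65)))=1212651 / 30168320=0.04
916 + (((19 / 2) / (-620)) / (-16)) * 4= 4543379 / 4960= 916.00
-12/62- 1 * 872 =-27038/31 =-872.19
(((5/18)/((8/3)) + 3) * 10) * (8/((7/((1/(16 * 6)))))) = 745/2016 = 0.37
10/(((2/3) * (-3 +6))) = 5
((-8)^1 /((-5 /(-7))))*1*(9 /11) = -504 /55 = -9.16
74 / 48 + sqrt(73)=37 / 24 + sqrt(73)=10.09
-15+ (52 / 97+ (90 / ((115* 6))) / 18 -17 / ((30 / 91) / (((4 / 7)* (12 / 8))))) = -3925891 / 66930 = -58.66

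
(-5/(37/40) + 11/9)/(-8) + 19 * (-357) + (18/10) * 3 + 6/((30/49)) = -90140131/13320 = -6767.28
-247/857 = -0.29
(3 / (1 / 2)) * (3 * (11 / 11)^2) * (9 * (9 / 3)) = 486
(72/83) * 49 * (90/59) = 64.84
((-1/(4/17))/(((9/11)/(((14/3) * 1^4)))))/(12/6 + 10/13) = -17017/1944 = -8.75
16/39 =0.41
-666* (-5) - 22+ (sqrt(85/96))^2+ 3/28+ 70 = 2270683/672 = 3378.99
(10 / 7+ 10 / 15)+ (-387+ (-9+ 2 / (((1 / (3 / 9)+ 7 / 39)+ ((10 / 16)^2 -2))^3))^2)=-23808371766901162987983022 / 76080065109985522162101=-312.94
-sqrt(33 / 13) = -sqrt(429) / 13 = -1.59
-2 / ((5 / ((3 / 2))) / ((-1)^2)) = -3 / 5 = -0.60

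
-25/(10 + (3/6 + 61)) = -50/143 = -0.35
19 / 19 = 1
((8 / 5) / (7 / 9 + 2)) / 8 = 9 / 125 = 0.07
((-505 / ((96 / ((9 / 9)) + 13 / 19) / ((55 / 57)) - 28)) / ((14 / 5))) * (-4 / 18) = 12625 / 22743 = 0.56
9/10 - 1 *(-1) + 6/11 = 269/110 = 2.45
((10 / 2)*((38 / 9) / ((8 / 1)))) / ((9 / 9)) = 95 / 36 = 2.64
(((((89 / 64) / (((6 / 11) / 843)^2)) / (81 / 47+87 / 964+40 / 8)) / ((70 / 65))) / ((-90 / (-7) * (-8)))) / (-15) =125212091406259 / 426764851200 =293.40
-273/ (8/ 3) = -102.38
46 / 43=1.07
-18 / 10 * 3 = -27 / 5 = -5.40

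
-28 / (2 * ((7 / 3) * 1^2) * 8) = -3 / 4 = -0.75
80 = 80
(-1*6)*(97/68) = -8.56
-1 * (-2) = 2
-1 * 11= -11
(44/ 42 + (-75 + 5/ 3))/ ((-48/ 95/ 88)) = 264385/ 21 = 12589.76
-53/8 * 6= -159/4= -39.75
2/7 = 0.29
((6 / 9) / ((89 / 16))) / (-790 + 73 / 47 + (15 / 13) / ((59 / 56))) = -1153568 / 7578324813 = -0.00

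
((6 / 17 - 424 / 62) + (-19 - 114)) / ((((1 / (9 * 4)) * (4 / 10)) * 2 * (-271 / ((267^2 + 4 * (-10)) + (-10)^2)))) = 13883277285 / 8401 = 1652574.37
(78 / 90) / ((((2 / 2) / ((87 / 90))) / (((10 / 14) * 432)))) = 9048 / 35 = 258.51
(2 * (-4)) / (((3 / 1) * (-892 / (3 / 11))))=2 / 2453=0.00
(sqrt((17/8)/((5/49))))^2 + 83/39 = 35807/1560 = 22.95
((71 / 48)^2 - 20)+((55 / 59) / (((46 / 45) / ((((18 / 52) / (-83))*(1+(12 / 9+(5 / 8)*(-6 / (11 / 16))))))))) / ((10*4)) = -60088425757 / 3373523712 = -17.81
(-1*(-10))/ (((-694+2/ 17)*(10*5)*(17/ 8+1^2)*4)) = -17/ 737250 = -0.00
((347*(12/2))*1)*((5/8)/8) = 5205/32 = 162.66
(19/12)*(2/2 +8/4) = 19/4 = 4.75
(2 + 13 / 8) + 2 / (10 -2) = 31 / 8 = 3.88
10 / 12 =5 / 6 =0.83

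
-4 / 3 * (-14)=56 / 3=18.67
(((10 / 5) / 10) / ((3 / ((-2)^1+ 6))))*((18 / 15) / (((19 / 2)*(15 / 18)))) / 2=48 / 2375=0.02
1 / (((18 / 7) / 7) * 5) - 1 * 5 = -401 / 90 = -4.46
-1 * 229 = -229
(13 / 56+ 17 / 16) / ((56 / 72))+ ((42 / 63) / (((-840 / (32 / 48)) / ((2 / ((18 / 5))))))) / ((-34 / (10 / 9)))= 48518875 / 29148336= 1.66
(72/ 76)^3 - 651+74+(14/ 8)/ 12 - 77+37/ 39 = -2790806599/ 4280016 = -652.06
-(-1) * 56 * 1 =56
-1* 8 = -8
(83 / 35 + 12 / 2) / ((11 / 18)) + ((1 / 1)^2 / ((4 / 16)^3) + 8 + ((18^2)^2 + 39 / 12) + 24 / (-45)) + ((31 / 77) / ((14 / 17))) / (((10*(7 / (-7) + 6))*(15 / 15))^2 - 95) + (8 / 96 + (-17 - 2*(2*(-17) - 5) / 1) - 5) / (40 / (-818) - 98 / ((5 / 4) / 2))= 104844112459719229 / 997906557648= 105064.06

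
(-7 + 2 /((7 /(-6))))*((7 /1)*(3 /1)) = -183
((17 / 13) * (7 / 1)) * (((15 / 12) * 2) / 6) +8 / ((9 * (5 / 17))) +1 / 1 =18337 / 2340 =7.84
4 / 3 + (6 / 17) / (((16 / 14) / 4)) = 131 / 51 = 2.57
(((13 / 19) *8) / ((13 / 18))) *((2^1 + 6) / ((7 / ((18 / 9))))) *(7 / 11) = 2304 / 209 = 11.02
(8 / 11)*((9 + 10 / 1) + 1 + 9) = 232 / 11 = 21.09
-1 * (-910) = 910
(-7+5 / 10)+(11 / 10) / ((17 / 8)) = -1017 / 170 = -5.98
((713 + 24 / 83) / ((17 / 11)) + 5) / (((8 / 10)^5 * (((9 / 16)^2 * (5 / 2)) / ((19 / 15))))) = 781717000 / 342873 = 2279.90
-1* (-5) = 5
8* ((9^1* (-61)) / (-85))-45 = 567 / 85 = 6.67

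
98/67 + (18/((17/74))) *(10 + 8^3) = 46587034/1139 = 40901.70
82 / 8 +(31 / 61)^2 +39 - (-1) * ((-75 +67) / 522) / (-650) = 62505960593 / 1262535300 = 49.51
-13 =-13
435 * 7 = 3045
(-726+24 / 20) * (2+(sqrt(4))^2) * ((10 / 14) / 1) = -21744 / 7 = -3106.29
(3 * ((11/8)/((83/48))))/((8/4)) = 99/83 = 1.19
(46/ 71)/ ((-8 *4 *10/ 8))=-23/ 1420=-0.02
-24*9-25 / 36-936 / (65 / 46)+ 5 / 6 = -158087 / 180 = -878.26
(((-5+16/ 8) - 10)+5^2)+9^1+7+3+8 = 39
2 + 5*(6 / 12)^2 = 3.25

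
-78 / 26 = -3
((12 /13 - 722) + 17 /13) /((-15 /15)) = 9357 /13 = 719.77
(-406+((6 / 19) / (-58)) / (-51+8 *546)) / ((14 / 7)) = -203.00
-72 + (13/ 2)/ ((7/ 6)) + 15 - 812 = -6044/ 7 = -863.43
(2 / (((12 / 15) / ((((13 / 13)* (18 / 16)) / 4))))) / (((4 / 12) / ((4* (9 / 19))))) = 1215 / 304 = 4.00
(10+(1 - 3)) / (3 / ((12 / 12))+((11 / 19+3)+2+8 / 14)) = 1064 / 1217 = 0.87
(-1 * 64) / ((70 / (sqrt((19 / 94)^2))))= -304 / 1645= -0.18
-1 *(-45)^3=91125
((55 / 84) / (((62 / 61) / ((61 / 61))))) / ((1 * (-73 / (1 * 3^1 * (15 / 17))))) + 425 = 915559475 / 2154376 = 424.98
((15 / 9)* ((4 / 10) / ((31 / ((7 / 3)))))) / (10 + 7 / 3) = 14 / 3441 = 0.00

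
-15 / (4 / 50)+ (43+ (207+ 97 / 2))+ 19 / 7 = 796 / 7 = 113.71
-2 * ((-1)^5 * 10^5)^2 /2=-10000000000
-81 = -81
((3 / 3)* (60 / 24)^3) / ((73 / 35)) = 4375 / 584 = 7.49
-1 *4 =-4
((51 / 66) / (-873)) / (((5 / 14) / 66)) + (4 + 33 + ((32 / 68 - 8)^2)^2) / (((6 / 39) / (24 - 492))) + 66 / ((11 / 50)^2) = -13218007755807908 / 1336753605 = -9888140.72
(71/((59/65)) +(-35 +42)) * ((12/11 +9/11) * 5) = 527940/649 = 813.47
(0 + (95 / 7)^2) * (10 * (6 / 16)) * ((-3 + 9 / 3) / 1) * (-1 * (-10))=0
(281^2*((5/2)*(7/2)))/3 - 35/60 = 690907/3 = 230302.33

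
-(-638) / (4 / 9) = 2871 / 2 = 1435.50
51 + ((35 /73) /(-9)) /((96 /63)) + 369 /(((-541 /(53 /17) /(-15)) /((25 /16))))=6497065361 /64452576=100.80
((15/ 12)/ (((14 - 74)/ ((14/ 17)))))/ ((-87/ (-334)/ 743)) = -868567/ 17748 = -48.94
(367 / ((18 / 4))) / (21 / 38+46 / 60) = 34865 / 564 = 61.82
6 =6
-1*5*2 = -10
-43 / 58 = -0.74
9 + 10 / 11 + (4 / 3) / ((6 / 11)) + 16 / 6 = 1487 / 99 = 15.02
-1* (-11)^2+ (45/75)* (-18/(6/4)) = -641/5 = -128.20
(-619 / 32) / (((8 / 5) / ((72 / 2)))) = -27855 / 64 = -435.23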